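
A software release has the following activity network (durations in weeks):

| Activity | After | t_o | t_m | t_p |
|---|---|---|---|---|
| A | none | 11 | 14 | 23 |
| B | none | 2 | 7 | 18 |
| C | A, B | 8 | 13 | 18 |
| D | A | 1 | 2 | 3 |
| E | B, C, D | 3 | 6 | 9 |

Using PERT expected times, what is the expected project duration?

te_A = (11 + 4·14 + 23)/6 = 90/6 = 15
te_B = (2 + 4·7 + 18)/6 = 48/6 = 8
te_C = (8 + 4·13 + 18)/6 = 78/6 = 13
te_D = (1 + 4·2 + 3)/6 = 12/6 = 2
te_E = (3 + 4·6 + 9)/6 = 36/6 = 6

Forward pass:
ES_A = 0; EF_A = 15
ES_B = 0; EF_B = 8
ES_C = max(EF_A=15, EF_B=8) = 15; EF_C = 15+13 = 28
ES_D = 15; EF_D = 15+2 = 17
ES_E = max(EF_B=8, EF_C=28, EF_D=17) = 28; EF_E = 28+6 = 34
Expected project duration μ = 34 weeks. Critical path: A → C → E.

34 weeks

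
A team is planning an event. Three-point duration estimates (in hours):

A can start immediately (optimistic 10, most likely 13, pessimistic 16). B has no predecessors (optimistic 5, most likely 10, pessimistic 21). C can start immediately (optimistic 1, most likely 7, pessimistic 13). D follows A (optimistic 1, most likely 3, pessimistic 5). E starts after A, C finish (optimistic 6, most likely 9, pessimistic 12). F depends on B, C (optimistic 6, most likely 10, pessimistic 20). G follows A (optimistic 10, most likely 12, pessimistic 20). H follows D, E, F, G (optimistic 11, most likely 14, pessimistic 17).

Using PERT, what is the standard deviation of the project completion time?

2.19 hours

te_A = (10 + 4·13 + 16)/6 = 78/6 = 13; σ²_A = ((16−10)/6)² = 1.000
te_B = (5 + 4·10 + 21)/6 = 66/6 = 11; σ²_B = ((21−5)/6)² = 7.111
te_C = (1 + 4·7 + 13)/6 = 42/6 = 7; σ²_C = ((13−1)/6)² = 4.000
te_D = (1 + 4·3 + 5)/6 = 18/6 = 3; σ²_D = ((5−1)/6)² = 0.444
te_E = (6 + 4·9 + 12)/6 = 54/6 = 9; σ²_E = ((12−6)/6)² = 1.000
te_F = (6 + 4·10 + 20)/6 = 66/6 = 11; σ²_F = ((20−6)/6)² = 5.444
te_G = (10 + 4·12 + 20)/6 = 78/6 = 13; σ²_G = ((20−10)/6)² = 2.778
te_H = (11 + 4·14 + 17)/6 = 84/6 = 14; σ²_H = ((17−11)/6)² = 1.000

Forward pass:
ES_A = 0; EF_A = 13
ES_B = 0; EF_B = 11
ES_C = 0; EF_C = 7
ES_D = 13; EF_D = 13+3 = 16
ES_E = max(EF_A=13, EF_C=7) = 13; EF_E = 13+9 = 22
ES_F = max(EF_B=11, EF_C=7) = 11; EF_F = 11+11 = 22
ES_G = 13; EF_G = 13+13 = 26
ES_H = max(EF_D=16, EF_E=22, EF_F=22, EF_G=26) = 26; EF_H = 26+14 = 40
Expected project duration μ = 40 hours. Critical path: A → G → H.

Variance along critical path = 1.000 + 2.778 + 1.000 = 4.778
σ = √4.778 = 2.186 hours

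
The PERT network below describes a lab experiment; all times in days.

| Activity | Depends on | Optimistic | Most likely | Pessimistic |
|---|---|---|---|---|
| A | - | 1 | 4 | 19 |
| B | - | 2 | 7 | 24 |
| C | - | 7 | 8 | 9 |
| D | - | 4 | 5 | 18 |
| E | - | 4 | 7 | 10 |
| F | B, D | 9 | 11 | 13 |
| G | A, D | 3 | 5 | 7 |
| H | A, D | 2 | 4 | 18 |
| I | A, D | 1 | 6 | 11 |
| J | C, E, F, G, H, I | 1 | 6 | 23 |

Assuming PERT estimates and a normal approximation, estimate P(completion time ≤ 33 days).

te_A = (1 + 4·4 + 19)/6 = 36/6 = 6; σ²_A = ((19−1)/6)² = 9.000
te_B = (2 + 4·7 + 24)/6 = 54/6 = 9; σ²_B = ((24−2)/6)² = 13.444
te_C = (7 + 4·8 + 9)/6 = 48/6 = 8; σ²_C = ((9−7)/6)² = 0.111
te_D = (4 + 4·5 + 18)/6 = 42/6 = 7; σ²_D = ((18−4)/6)² = 5.444
te_E = (4 + 4·7 + 10)/6 = 42/6 = 7; σ²_E = ((10−4)/6)² = 1.000
te_F = (9 + 4·11 + 13)/6 = 66/6 = 11; σ²_F = ((13−9)/6)² = 0.444
te_G = (3 + 4·5 + 7)/6 = 30/6 = 5; σ²_G = ((7−3)/6)² = 0.444
te_H = (2 + 4·4 + 18)/6 = 36/6 = 6; σ²_H = ((18−2)/6)² = 7.111
te_I = (1 + 4·6 + 11)/6 = 36/6 = 6; σ²_I = ((11−1)/6)² = 2.778
te_J = (1 + 4·6 + 23)/6 = 48/6 = 8; σ²_J = ((23−1)/6)² = 13.444

Forward pass:
ES_A = 0; EF_A = 6
ES_B = 0; EF_B = 9
ES_C = 0; EF_C = 8
ES_D = 0; EF_D = 7
ES_E = 0; EF_E = 7
ES_F = max(EF_B=9, EF_D=7) = 9; EF_F = 9+11 = 20
ES_G = max(EF_A=6, EF_D=7) = 7; EF_G = 7+5 = 12
ES_H = max(EF_A=6, EF_D=7) = 7; EF_H = 7+6 = 13
ES_I = max(EF_A=6, EF_D=7) = 7; EF_I = 7+6 = 13
ES_J = max(EF_C=8, EF_E=7, EF_F=20, EF_G=12, EF_H=13, EF_I=13) = 20; EF_J = 20+8 = 28
Expected project duration μ = 28 days. Critical path: B → F → J.

Variance along critical path = 13.444 + 0.444 + 13.444 = 27.333; σ = √27.333 = 5.228 days.
Z = (33 − 28) / 5.228 = 0.956
P(T ≤ 33) = Φ(0.956) ≈ 0.831

0.831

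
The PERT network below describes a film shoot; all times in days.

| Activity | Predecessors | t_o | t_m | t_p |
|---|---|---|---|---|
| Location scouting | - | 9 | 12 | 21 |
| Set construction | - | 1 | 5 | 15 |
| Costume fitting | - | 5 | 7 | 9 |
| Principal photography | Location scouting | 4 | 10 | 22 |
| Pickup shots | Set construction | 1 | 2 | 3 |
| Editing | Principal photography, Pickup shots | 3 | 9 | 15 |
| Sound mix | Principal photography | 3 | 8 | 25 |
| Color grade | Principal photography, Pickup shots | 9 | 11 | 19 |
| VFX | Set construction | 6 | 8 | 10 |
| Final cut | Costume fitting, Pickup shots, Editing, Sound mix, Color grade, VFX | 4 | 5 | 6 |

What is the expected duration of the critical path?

te_Location scouting = (9 + 4·12 + 21)/6 = 78/6 = 13
te_Set construction = (1 + 4·5 + 15)/6 = 36/6 = 6
te_Costume fitting = (5 + 4·7 + 9)/6 = 42/6 = 7
te_Principal photography = (4 + 4·10 + 22)/6 = 66/6 = 11
te_Pickup shots = (1 + 4·2 + 3)/6 = 12/6 = 2
te_Editing = (3 + 4·9 + 15)/6 = 54/6 = 9
te_Sound mix = (3 + 4·8 + 25)/6 = 60/6 = 10
te_Color grade = (9 + 4·11 + 19)/6 = 72/6 = 12
te_VFX = (6 + 4·8 + 10)/6 = 48/6 = 8
te_Final cut = (4 + 4·5 + 6)/6 = 30/6 = 5

Forward pass:
ES_Location scouting = 0; EF_Location scouting = 13
ES_Set construction = 0; EF_Set construction = 6
ES_Costume fitting = 0; EF_Costume fitting = 7
ES_Principal photography = 13; EF_Principal photography = 13+11 = 24
ES_Pickup shots = 6; EF_Pickup shots = 6+2 = 8
ES_Editing = max(EF_Principal photography=24, EF_Pickup shots=8) = 24; EF_Editing = 24+9 = 33
ES_Sound mix = 24; EF_Sound mix = 24+10 = 34
ES_Color grade = max(EF_Principal photography=24, EF_Pickup shots=8) = 24; EF_Color grade = 24+12 = 36
ES_VFX = 6; EF_VFX = 6+8 = 14
ES_Final cut = max(EF_Costume fitting=7, EF_Pickup shots=8, EF_Editing=33, EF_Sound mix=34, EF_Color grade=36, EF_VFX=14) = 36; EF_Final cut = 36+5 = 41
Expected project duration μ = 41 days. Critical path: Location scouting → Principal photography → Color grade → Final cut.

41 days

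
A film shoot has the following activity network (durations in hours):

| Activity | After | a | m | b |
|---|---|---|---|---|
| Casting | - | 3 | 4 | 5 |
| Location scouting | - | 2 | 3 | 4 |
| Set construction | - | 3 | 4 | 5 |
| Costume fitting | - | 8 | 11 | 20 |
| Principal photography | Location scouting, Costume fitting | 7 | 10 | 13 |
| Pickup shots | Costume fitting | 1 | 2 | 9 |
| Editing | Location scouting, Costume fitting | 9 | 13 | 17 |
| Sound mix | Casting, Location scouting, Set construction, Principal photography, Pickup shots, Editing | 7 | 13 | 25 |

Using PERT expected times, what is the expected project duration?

39 hours

te_Casting = (3 + 4·4 + 5)/6 = 24/6 = 4
te_Location scouting = (2 + 4·3 + 4)/6 = 18/6 = 3
te_Set construction = (3 + 4·4 + 5)/6 = 24/6 = 4
te_Costume fitting = (8 + 4·11 + 20)/6 = 72/6 = 12
te_Principal photography = (7 + 4·10 + 13)/6 = 60/6 = 10
te_Pickup shots = (1 + 4·2 + 9)/6 = 18/6 = 3
te_Editing = (9 + 4·13 + 17)/6 = 78/6 = 13
te_Sound mix = (7 + 4·13 + 25)/6 = 84/6 = 14

Forward pass:
ES_Casting = 0; EF_Casting = 4
ES_Location scouting = 0; EF_Location scouting = 3
ES_Set construction = 0; EF_Set construction = 4
ES_Costume fitting = 0; EF_Costume fitting = 12
ES_Principal photography = max(EF_Location scouting=3, EF_Costume fitting=12) = 12; EF_Principal photography = 12+10 = 22
ES_Pickup shots = 12; EF_Pickup shots = 12+3 = 15
ES_Editing = max(EF_Location scouting=3, EF_Costume fitting=12) = 12; EF_Editing = 12+13 = 25
ES_Sound mix = max(EF_Casting=4, EF_Location scouting=3, EF_Set construction=4, EF_Principal photography=22, EF_Pickup shots=15, EF_Editing=25) = 25; EF_Sound mix = 25+14 = 39
Expected project duration μ = 39 hours. Critical path: Costume fitting → Editing → Sound mix.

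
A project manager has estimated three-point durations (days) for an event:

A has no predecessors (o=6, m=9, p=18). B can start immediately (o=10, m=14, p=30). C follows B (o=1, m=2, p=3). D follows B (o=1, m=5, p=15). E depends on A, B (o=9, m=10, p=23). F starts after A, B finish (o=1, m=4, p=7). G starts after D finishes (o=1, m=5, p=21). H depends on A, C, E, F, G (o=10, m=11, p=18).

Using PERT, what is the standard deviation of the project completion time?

5.43 days

te_A = (6 + 4·9 + 18)/6 = 60/6 = 10; σ²_A = ((18−6)/6)² = 4.000
te_B = (10 + 4·14 + 30)/6 = 96/6 = 16; σ²_B = ((30−10)/6)² = 11.111
te_C = (1 + 4·2 + 3)/6 = 12/6 = 2; σ²_C = ((3−1)/6)² = 0.111
te_D = (1 + 4·5 + 15)/6 = 36/6 = 6; σ²_D = ((15−1)/6)² = 5.444
te_E = (9 + 4·10 + 23)/6 = 72/6 = 12; σ²_E = ((23−9)/6)² = 5.444
te_F = (1 + 4·4 + 7)/6 = 24/6 = 4; σ²_F = ((7−1)/6)² = 1.000
te_G = (1 + 4·5 + 21)/6 = 42/6 = 7; σ²_G = ((21−1)/6)² = 11.111
te_H = (10 + 4·11 + 18)/6 = 72/6 = 12; σ²_H = ((18−10)/6)² = 1.778

Forward pass:
ES_A = 0; EF_A = 10
ES_B = 0; EF_B = 16
ES_C = 16; EF_C = 16+2 = 18
ES_D = 16; EF_D = 16+6 = 22
ES_E = max(EF_A=10, EF_B=16) = 16; EF_E = 16+12 = 28
ES_F = max(EF_A=10, EF_B=16) = 16; EF_F = 16+4 = 20
ES_G = 22; EF_G = 22+7 = 29
ES_H = max(EF_A=10, EF_C=18, EF_E=28, EF_F=20, EF_G=29) = 29; EF_H = 29+12 = 41
Expected project duration μ = 41 days. Critical path: B → D → G → H.

Variance along critical path = 11.111 + 5.444 + 11.111 + 1.778 = 29.444
σ = √29.444 = 5.426 days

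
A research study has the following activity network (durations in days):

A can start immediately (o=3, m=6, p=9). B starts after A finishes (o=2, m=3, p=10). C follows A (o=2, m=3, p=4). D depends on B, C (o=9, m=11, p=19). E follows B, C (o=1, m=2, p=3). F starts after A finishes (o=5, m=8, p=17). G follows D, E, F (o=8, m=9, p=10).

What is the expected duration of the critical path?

te_A = (3 + 4·6 + 9)/6 = 36/6 = 6
te_B = (2 + 4·3 + 10)/6 = 24/6 = 4
te_C = (2 + 4·3 + 4)/6 = 18/6 = 3
te_D = (9 + 4·11 + 19)/6 = 72/6 = 12
te_E = (1 + 4·2 + 3)/6 = 12/6 = 2
te_F = (5 + 4·8 + 17)/6 = 54/6 = 9
te_G = (8 + 4·9 + 10)/6 = 54/6 = 9

Forward pass:
ES_A = 0; EF_A = 6
ES_B = 6; EF_B = 6+4 = 10
ES_C = 6; EF_C = 6+3 = 9
ES_D = max(EF_B=10, EF_C=9) = 10; EF_D = 10+12 = 22
ES_E = max(EF_B=10, EF_C=9) = 10; EF_E = 10+2 = 12
ES_F = 6; EF_F = 6+9 = 15
ES_G = max(EF_D=22, EF_E=12, EF_F=15) = 22; EF_G = 22+9 = 31
Expected project duration μ = 31 days. Critical path: A → B → D → G.

31 days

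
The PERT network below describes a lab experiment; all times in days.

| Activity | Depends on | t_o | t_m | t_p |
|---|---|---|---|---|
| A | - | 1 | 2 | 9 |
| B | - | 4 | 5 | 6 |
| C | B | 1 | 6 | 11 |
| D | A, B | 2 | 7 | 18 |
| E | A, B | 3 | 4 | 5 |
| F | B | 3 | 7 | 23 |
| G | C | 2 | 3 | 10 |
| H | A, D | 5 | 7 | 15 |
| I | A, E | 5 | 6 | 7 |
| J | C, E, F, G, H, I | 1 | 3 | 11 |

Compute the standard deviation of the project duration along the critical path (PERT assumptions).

te_A = (1 + 4·2 + 9)/6 = 18/6 = 3; σ²_A = ((9−1)/6)² = 1.778
te_B = (4 + 4·5 + 6)/6 = 30/6 = 5; σ²_B = ((6−4)/6)² = 0.111
te_C = (1 + 4·6 + 11)/6 = 36/6 = 6; σ²_C = ((11−1)/6)² = 2.778
te_D = (2 + 4·7 + 18)/6 = 48/6 = 8; σ²_D = ((18−2)/6)² = 7.111
te_E = (3 + 4·4 + 5)/6 = 24/6 = 4; σ²_E = ((5−3)/6)² = 0.111
te_F = (3 + 4·7 + 23)/6 = 54/6 = 9; σ²_F = ((23−3)/6)² = 11.111
te_G = (2 + 4·3 + 10)/6 = 24/6 = 4; σ²_G = ((10−2)/6)² = 1.778
te_H = (5 + 4·7 + 15)/6 = 48/6 = 8; σ²_H = ((15−5)/6)² = 2.778
te_I = (5 + 4·6 + 7)/6 = 36/6 = 6; σ²_I = ((7−5)/6)² = 0.111
te_J = (1 + 4·3 + 11)/6 = 24/6 = 4; σ²_J = ((11−1)/6)² = 2.778

Forward pass:
ES_A = 0; EF_A = 3
ES_B = 0; EF_B = 5
ES_C = 5; EF_C = 5+6 = 11
ES_D = max(EF_A=3, EF_B=5) = 5; EF_D = 5+8 = 13
ES_E = max(EF_A=3, EF_B=5) = 5; EF_E = 5+4 = 9
ES_F = 5; EF_F = 5+9 = 14
ES_G = 11; EF_G = 11+4 = 15
ES_H = max(EF_A=3, EF_D=13) = 13; EF_H = 13+8 = 21
ES_I = max(EF_A=3, EF_E=9) = 9; EF_I = 9+6 = 15
ES_J = max(EF_C=11, EF_E=9, EF_F=14, EF_G=15, EF_H=21, EF_I=15) = 21; EF_J = 21+4 = 25
Expected project duration μ = 25 days. Critical path: B → D → H → J.

Variance along critical path = 0.111 + 7.111 + 2.778 + 2.778 = 12.778
σ = √12.778 = 3.575 days

3.57 days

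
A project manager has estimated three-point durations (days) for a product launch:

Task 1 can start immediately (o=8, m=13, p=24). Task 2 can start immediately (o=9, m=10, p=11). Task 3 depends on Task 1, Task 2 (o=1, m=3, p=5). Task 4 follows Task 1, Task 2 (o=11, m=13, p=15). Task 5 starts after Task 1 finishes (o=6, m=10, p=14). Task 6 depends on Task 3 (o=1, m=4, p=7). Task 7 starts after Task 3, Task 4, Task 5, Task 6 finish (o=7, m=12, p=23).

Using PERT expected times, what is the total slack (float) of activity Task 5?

te_Task 1 = (8 + 4·13 + 24)/6 = 84/6 = 14
te_Task 2 = (9 + 4·10 + 11)/6 = 60/6 = 10
te_Task 3 = (1 + 4·3 + 5)/6 = 18/6 = 3
te_Task 4 = (11 + 4·13 + 15)/6 = 78/6 = 13
te_Task 5 = (6 + 4·10 + 14)/6 = 60/6 = 10
te_Task 6 = (1 + 4·4 + 7)/6 = 24/6 = 4
te_Task 7 = (7 + 4·12 + 23)/6 = 78/6 = 13

Forward pass:
ES_Task 1 = 0; EF_Task 1 = 14
ES_Task 2 = 0; EF_Task 2 = 10
ES_Task 3 = max(EF_Task 1=14, EF_Task 2=10) = 14; EF_Task 3 = 14+3 = 17
ES_Task 4 = max(EF_Task 1=14, EF_Task 2=10) = 14; EF_Task 4 = 14+13 = 27
ES_Task 5 = 14; EF_Task 5 = 14+10 = 24
ES_Task 6 = 17; EF_Task 6 = 17+4 = 21
ES_Task 7 = max(EF_Task 3=17, EF_Task 4=27, EF_Task 5=24, EF_Task 6=21) = 27; EF_Task 7 = 27+13 = 40
Expected project duration μ = 40 days. Critical path: Task 1 → Task 4 → Task 7.

Backward pass:
LF_Task 7 = 40; LS_Task 7 = 40−13 = 27
LF_Task 6 = LS_Task 7 = 27; LS_Task 6 = 27−4 = 23
LF_Task 5 = LS_Task 7 = 27; LS_Task 5 = 27−10 = 17
LF_Task 4 = LS_Task 7 = 27; LS_Task 4 = 27−13 = 14
LF_Task 3 = min(LS_Task 6=23, LS_Task 7=27) = 23; LS_Task 3 = 23−3 = 20
LF_Task 2 = min(LS_Task 3=20, LS_Task 4=14) = 14; LS_Task 2 = 14−10 = 4
LF_Task 1 = min(LS_Task 3=20, LS_Task 4=14, LS_Task 5=17) = 14; LS_Task 1 = 14−14 = 0
Slack_Task 5 = LS_Task 5 − ES_Task 5 = 17 − 14 = 3

3 days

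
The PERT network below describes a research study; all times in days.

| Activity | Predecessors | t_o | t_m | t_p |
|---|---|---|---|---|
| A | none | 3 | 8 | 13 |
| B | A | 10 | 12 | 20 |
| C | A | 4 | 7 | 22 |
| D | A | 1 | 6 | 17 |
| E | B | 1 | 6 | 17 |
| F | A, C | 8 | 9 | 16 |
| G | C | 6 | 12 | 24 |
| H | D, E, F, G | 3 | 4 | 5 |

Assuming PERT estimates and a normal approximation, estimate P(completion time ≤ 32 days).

te_A = (3 + 4·8 + 13)/6 = 48/6 = 8; σ²_A = ((13−3)/6)² = 2.778
te_B = (10 + 4·12 + 20)/6 = 78/6 = 13; σ²_B = ((20−10)/6)² = 2.778
te_C = (4 + 4·7 + 22)/6 = 54/6 = 9; σ²_C = ((22−4)/6)² = 9.000
te_D = (1 + 4·6 + 17)/6 = 42/6 = 7; σ²_D = ((17−1)/6)² = 7.111
te_E = (1 + 4·6 + 17)/6 = 42/6 = 7; σ²_E = ((17−1)/6)² = 7.111
te_F = (8 + 4·9 + 16)/6 = 60/6 = 10; σ²_F = ((16−8)/6)² = 1.778
te_G = (6 + 4·12 + 24)/6 = 78/6 = 13; σ²_G = ((24−6)/6)² = 9.000
te_H = (3 + 4·4 + 5)/6 = 24/6 = 4; σ²_H = ((5−3)/6)² = 0.111

Forward pass:
ES_A = 0; EF_A = 8
ES_B = 8; EF_B = 8+13 = 21
ES_C = 8; EF_C = 8+9 = 17
ES_D = 8; EF_D = 8+7 = 15
ES_E = 21; EF_E = 21+7 = 28
ES_F = max(EF_A=8, EF_C=17) = 17; EF_F = 17+10 = 27
ES_G = 17; EF_G = 17+13 = 30
ES_H = max(EF_D=15, EF_E=28, EF_F=27, EF_G=30) = 30; EF_H = 30+4 = 34
Expected project duration μ = 34 days. Critical path: A → C → G → H.

Variance along critical path = 2.778 + 9.000 + 9.000 + 0.111 = 20.889; σ = √20.889 = 4.570 days.
Z = (32 − 34) / 4.570 = -0.438
P(T ≤ 32) = Φ(-0.438) ≈ 0.331

0.331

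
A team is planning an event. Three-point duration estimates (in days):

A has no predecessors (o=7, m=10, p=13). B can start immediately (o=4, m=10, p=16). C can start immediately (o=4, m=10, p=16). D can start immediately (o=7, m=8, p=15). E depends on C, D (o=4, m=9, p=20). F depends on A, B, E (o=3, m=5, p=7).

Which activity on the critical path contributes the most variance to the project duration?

te_A = (7 + 4·10 + 13)/6 = 60/6 = 10; σ²_A = ((13−7)/6)² = 1.000
te_B = (4 + 4·10 + 16)/6 = 60/6 = 10; σ²_B = ((16−4)/6)² = 4.000
te_C = (4 + 4·10 + 16)/6 = 60/6 = 10; σ²_C = ((16−4)/6)² = 4.000
te_D = (7 + 4·8 + 15)/6 = 54/6 = 9; σ²_D = ((15−7)/6)² = 1.778
te_E = (4 + 4·9 + 20)/6 = 60/6 = 10; σ²_E = ((20−4)/6)² = 7.111
te_F = (3 + 4·5 + 7)/6 = 30/6 = 5; σ²_F = ((7−3)/6)² = 0.444

Forward pass:
ES_A = 0; EF_A = 10
ES_B = 0; EF_B = 10
ES_C = 0; EF_C = 10
ES_D = 0; EF_D = 9
ES_E = max(EF_C=10, EF_D=9) = 10; EF_E = 10+10 = 20
ES_F = max(EF_A=10, EF_B=10, EF_E=20) = 20; EF_F = 20+5 = 25
Expected project duration μ = 25 days. Critical path: C → E → F.

Variances on critical path: σ²_C=4.000, σ²_E=7.111, σ²_F=0.444.
Largest is σ²_E = 7.111.

E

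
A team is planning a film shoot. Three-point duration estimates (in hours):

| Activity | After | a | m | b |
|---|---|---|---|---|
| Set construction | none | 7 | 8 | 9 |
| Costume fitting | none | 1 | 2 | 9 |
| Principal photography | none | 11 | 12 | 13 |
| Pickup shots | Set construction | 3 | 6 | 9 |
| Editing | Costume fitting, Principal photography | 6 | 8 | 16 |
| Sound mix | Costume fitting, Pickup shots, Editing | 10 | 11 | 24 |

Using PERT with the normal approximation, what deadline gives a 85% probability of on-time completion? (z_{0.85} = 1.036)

te_Set construction = (7 + 4·8 + 9)/6 = 48/6 = 8; σ²_Set construction = ((9−7)/6)² = 0.111
te_Costume fitting = (1 + 4·2 + 9)/6 = 18/6 = 3; σ²_Costume fitting = ((9−1)/6)² = 1.778
te_Principal photography = (11 + 4·12 + 13)/6 = 72/6 = 12; σ²_Principal photography = ((13−11)/6)² = 0.111
te_Pickup shots = (3 + 4·6 + 9)/6 = 36/6 = 6; σ²_Pickup shots = ((9−3)/6)² = 1.000
te_Editing = (6 + 4·8 + 16)/6 = 54/6 = 9; σ²_Editing = ((16−6)/6)² = 2.778
te_Sound mix = (10 + 4·11 + 24)/6 = 78/6 = 13; σ²_Sound mix = ((24−10)/6)² = 5.444

Forward pass:
ES_Set construction = 0; EF_Set construction = 8
ES_Costume fitting = 0; EF_Costume fitting = 3
ES_Principal photography = 0; EF_Principal photography = 12
ES_Pickup shots = 8; EF_Pickup shots = 8+6 = 14
ES_Editing = max(EF_Costume fitting=3, EF_Principal photography=12) = 12; EF_Editing = 12+9 = 21
ES_Sound mix = max(EF_Costume fitting=3, EF_Pickup shots=14, EF_Editing=21) = 21; EF_Sound mix = 21+13 = 34
Expected project duration μ = 34 hours. Critical path: Principal photography → Editing → Sound mix.

Variance along critical path = 0.111 + 2.778 + 5.444 = 8.333; σ = 2.887 hours.
D = μ + z·σ = 34 + 1.036·2.887 = 37.0 hours

37.0 hours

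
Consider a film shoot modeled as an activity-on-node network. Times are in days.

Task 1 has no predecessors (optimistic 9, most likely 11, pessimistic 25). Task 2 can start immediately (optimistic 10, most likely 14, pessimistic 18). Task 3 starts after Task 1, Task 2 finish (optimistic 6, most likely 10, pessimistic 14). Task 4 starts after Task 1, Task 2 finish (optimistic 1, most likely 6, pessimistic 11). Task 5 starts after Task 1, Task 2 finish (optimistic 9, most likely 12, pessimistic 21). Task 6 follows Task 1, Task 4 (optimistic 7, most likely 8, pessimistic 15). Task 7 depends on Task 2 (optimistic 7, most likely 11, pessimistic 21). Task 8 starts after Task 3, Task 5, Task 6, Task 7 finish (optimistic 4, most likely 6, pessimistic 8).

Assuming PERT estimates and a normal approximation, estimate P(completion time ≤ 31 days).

te_Task 1 = (9 + 4·11 + 25)/6 = 78/6 = 13; σ²_Task 1 = ((25−9)/6)² = 7.111
te_Task 2 = (10 + 4·14 + 18)/6 = 84/6 = 14; σ²_Task 2 = ((18−10)/6)² = 1.778
te_Task 3 = (6 + 4·10 + 14)/6 = 60/6 = 10; σ²_Task 3 = ((14−6)/6)² = 1.778
te_Task 4 = (1 + 4·6 + 11)/6 = 36/6 = 6; σ²_Task 4 = ((11−1)/6)² = 2.778
te_Task 5 = (9 + 4·12 + 21)/6 = 78/6 = 13; σ²_Task 5 = ((21−9)/6)² = 4.000
te_Task 6 = (7 + 4·8 + 15)/6 = 54/6 = 9; σ²_Task 6 = ((15−7)/6)² = 1.778
te_Task 7 = (7 + 4·11 + 21)/6 = 72/6 = 12; σ²_Task 7 = ((21−7)/6)² = 5.444
te_Task 8 = (4 + 4·6 + 8)/6 = 36/6 = 6; σ²_Task 8 = ((8−4)/6)² = 0.444

Forward pass:
ES_Task 1 = 0; EF_Task 1 = 13
ES_Task 2 = 0; EF_Task 2 = 14
ES_Task 3 = max(EF_Task 1=13, EF_Task 2=14) = 14; EF_Task 3 = 14+10 = 24
ES_Task 4 = max(EF_Task 1=13, EF_Task 2=14) = 14; EF_Task 4 = 14+6 = 20
ES_Task 5 = max(EF_Task 1=13, EF_Task 2=14) = 14; EF_Task 5 = 14+13 = 27
ES_Task 6 = max(EF_Task 1=13, EF_Task 4=20) = 20; EF_Task 6 = 20+9 = 29
ES_Task 7 = 14; EF_Task 7 = 14+12 = 26
ES_Task 8 = max(EF_Task 3=24, EF_Task 5=27, EF_Task 6=29, EF_Task 7=26) = 29; EF_Task 8 = 29+6 = 35
Expected project duration μ = 35 days. Critical path: Task 2 → Task 4 → Task 6 → Task 8.

Variance along critical path = 1.778 + 2.778 + 1.778 + 0.444 = 6.778; σ = √6.778 = 2.603 days.
Z = (31 − 35) / 2.603 = -1.536
P(T ≤ 31) = Φ(-1.536) ≈ 0.062

0.062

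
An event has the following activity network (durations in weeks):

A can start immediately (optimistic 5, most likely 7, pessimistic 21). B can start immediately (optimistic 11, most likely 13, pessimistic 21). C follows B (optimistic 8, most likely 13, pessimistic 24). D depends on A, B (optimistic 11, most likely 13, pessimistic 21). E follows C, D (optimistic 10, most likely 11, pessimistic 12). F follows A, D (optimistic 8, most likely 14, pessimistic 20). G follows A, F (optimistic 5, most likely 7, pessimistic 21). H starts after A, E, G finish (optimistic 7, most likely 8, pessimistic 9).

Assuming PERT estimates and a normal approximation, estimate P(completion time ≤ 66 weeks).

0.956

te_A = (5 + 4·7 + 21)/6 = 54/6 = 9; σ²_A = ((21−5)/6)² = 7.111
te_B = (11 + 4·13 + 21)/6 = 84/6 = 14; σ²_B = ((21−11)/6)² = 2.778
te_C = (8 + 4·13 + 24)/6 = 84/6 = 14; σ²_C = ((24−8)/6)² = 7.111
te_D = (11 + 4·13 + 21)/6 = 84/6 = 14; σ²_D = ((21−11)/6)² = 2.778
te_E = (10 + 4·11 + 12)/6 = 66/6 = 11; σ²_E = ((12−10)/6)² = 0.111
te_F = (8 + 4·14 + 20)/6 = 84/6 = 14; σ²_F = ((20−8)/6)² = 4.000
te_G = (5 + 4·7 + 21)/6 = 54/6 = 9; σ²_G = ((21−5)/6)² = 7.111
te_H = (7 + 4·8 + 9)/6 = 48/6 = 8; σ²_H = ((9−7)/6)² = 0.111

Forward pass:
ES_A = 0; EF_A = 9
ES_B = 0; EF_B = 14
ES_C = 14; EF_C = 14+14 = 28
ES_D = max(EF_A=9, EF_B=14) = 14; EF_D = 14+14 = 28
ES_E = max(EF_C=28, EF_D=28) = 28; EF_E = 28+11 = 39
ES_F = max(EF_A=9, EF_D=28) = 28; EF_F = 28+14 = 42
ES_G = max(EF_A=9, EF_F=42) = 42; EF_G = 42+9 = 51
ES_H = max(EF_A=9, EF_E=39, EF_G=51) = 51; EF_H = 51+8 = 59
Expected project duration μ = 59 weeks. Critical path: B → D → F → G → H.

Variance along critical path = 2.778 + 2.778 + 4.000 + 7.111 + 0.111 = 16.778; σ = √16.778 = 4.096 weeks.
Z = (66 − 59) / 4.096 = 1.709
P(T ≤ 66) = Φ(1.709) ≈ 0.956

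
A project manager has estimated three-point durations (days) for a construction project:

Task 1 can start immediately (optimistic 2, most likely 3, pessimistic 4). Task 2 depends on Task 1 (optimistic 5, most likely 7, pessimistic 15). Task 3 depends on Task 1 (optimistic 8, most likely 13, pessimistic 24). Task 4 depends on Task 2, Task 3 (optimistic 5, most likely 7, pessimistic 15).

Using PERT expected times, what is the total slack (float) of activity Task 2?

te_Task 1 = (2 + 4·3 + 4)/6 = 18/6 = 3
te_Task 2 = (5 + 4·7 + 15)/6 = 48/6 = 8
te_Task 3 = (8 + 4·13 + 24)/6 = 84/6 = 14
te_Task 4 = (5 + 4·7 + 15)/6 = 48/6 = 8

Forward pass:
ES_Task 1 = 0; EF_Task 1 = 3
ES_Task 2 = 3; EF_Task 2 = 3+8 = 11
ES_Task 3 = 3; EF_Task 3 = 3+14 = 17
ES_Task 4 = max(EF_Task 2=11, EF_Task 3=17) = 17; EF_Task 4 = 17+8 = 25
Expected project duration μ = 25 days. Critical path: Task 1 → Task 3 → Task 4.

Backward pass:
LF_Task 4 = 25; LS_Task 4 = 25−8 = 17
LF_Task 3 = LS_Task 4 = 17; LS_Task 3 = 17−14 = 3
LF_Task 2 = LS_Task 4 = 17; LS_Task 2 = 17−8 = 9
LF_Task 1 = min(LS_Task 2=9, LS_Task 3=3) = 3; LS_Task 1 = 3−3 = 0
Slack_Task 2 = LS_Task 2 − ES_Task 2 = 9 − 3 = 6

6 days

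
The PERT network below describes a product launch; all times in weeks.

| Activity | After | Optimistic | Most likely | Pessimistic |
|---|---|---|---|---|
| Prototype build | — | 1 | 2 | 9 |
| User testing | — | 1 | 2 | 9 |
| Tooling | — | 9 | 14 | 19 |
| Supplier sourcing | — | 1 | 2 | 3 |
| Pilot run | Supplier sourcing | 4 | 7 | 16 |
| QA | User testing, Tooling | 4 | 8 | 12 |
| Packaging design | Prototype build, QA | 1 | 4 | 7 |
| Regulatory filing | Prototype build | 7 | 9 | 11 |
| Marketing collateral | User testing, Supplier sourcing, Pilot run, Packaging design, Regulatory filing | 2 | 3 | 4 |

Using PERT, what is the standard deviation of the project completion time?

2.38 weeks

te_Prototype build = (1 + 4·2 + 9)/6 = 18/6 = 3; σ²_Prototype build = ((9−1)/6)² = 1.778
te_User testing = (1 + 4·2 + 9)/6 = 18/6 = 3; σ²_User testing = ((9−1)/6)² = 1.778
te_Tooling = (9 + 4·14 + 19)/6 = 84/6 = 14; σ²_Tooling = ((19−9)/6)² = 2.778
te_Supplier sourcing = (1 + 4·2 + 3)/6 = 12/6 = 2; σ²_Supplier sourcing = ((3−1)/6)² = 0.111
te_Pilot run = (4 + 4·7 + 16)/6 = 48/6 = 8; σ²_Pilot run = ((16−4)/6)² = 4.000
te_QA = (4 + 4·8 + 12)/6 = 48/6 = 8; σ²_QA = ((12−4)/6)² = 1.778
te_Packaging design = (1 + 4·4 + 7)/6 = 24/6 = 4; σ²_Packaging design = ((7−1)/6)² = 1.000
te_Regulatory filing = (7 + 4·9 + 11)/6 = 54/6 = 9; σ²_Regulatory filing = ((11−7)/6)² = 0.444
te_Marketing collateral = (2 + 4·3 + 4)/6 = 18/6 = 3; σ²_Marketing collateral = ((4−2)/6)² = 0.111

Forward pass:
ES_Prototype build = 0; EF_Prototype build = 3
ES_User testing = 0; EF_User testing = 3
ES_Tooling = 0; EF_Tooling = 14
ES_Supplier sourcing = 0; EF_Supplier sourcing = 2
ES_Pilot run = 2; EF_Pilot run = 2+8 = 10
ES_QA = max(EF_User testing=3, EF_Tooling=14) = 14; EF_QA = 14+8 = 22
ES_Packaging design = max(EF_Prototype build=3, EF_QA=22) = 22; EF_Packaging design = 22+4 = 26
ES_Regulatory filing = 3; EF_Regulatory filing = 3+9 = 12
ES_Marketing collateral = max(EF_User testing=3, EF_Supplier sourcing=2, EF_Pilot run=10, EF_Packaging design=26, EF_Regulatory filing=12) = 26; EF_Marketing collateral = 26+3 = 29
Expected project duration μ = 29 weeks. Critical path: Tooling → QA → Packaging design → Marketing collateral.

Variance along critical path = 2.778 + 1.778 + 1.000 + 0.111 = 5.667
σ = √5.667 = 2.380 weeks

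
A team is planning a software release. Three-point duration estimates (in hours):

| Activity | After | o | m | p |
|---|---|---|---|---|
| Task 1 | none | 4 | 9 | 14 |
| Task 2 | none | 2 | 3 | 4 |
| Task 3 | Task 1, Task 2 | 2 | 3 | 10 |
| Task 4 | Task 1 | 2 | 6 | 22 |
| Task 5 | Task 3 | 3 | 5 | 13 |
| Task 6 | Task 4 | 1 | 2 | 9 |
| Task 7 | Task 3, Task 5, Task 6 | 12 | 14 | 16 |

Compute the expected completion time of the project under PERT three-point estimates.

34 hours

te_Task 1 = (4 + 4·9 + 14)/6 = 54/6 = 9
te_Task 2 = (2 + 4·3 + 4)/6 = 18/6 = 3
te_Task 3 = (2 + 4·3 + 10)/6 = 24/6 = 4
te_Task 4 = (2 + 4·6 + 22)/6 = 48/6 = 8
te_Task 5 = (3 + 4·5 + 13)/6 = 36/6 = 6
te_Task 6 = (1 + 4·2 + 9)/6 = 18/6 = 3
te_Task 7 = (12 + 4·14 + 16)/6 = 84/6 = 14

Forward pass:
ES_Task 1 = 0; EF_Task 1 = 9
ES_Task 2 = 0; EF_Task 2 = 3
ES_Task 3 = max(EF_Task 1=9, EF_Task 2=3) = 9; EF_Task 3 = 9+4 = 13
ES_Task 4 = 9; EF_Task 4 = 9+8 = 17
ES_Task 5 = 13; EF_Task 5 = 13+6 = 19
ES_Task 6 = 17; EF_Task 6 = 17+3 = 20
ES_Task 7 = max(EF_Task 3=13, EF_Task 5=19, EF_Task 6=20) = 20; EF_Task 7 = 20+14 = 34
Expected project duration μ = 34 hours. Critical path: Task 1 → Task 4 → Task 6 → Task 7.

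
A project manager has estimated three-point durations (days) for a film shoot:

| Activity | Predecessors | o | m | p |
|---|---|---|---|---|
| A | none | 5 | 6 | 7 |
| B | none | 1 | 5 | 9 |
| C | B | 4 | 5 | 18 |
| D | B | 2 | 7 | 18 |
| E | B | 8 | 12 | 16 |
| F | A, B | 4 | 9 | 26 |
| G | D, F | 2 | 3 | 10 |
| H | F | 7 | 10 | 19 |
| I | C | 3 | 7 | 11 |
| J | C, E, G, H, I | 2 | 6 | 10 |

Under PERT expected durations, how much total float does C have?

te_A = (5 + 4·6 + 7)/6 = 36/6 = 6
te_B = (1 + 4·5 + 9)/6 = 30/6 = 5
te_C = (4 + 4·5 + 18)/6 = 42/6 = 7
te_D = (2 + 4·7 + 18)/6 = 48/6 = 8
te_E = (8 + 4·12 + 16)/6 = 72/6 = 12
te_F = (4 + 4·9 + 26)/6 = 66/6 = 11
te_G = (2 + 4·3 + 10)/6 = 24/6 = 4
te_H = (7 + 4·10 + 19)/6 = 66/6 = 11
te_I = (3 + 4·7 + 11)/6 = 42/6 = 7
te_J = (2 + 4·6 + 10)/6 = 36/6 = 6

Forward pass:
ES_A = 0; EF_A = 6
ES_B = 0; EF_B = 5
ES_C = 5; EF_C = 5+7 = 12
ES_D = 5; EF_D = 5+8 = 13
ES_E = 5; EF_E = 5+12 = 17
ES_F = max(EF_A=6, EF_B=5) = 6; EF_F = 6+11 = 17
ES_G = max(EF_D=13, EF_F=17) = 17; EF_G = 17+4 = 21
ES_H = 17; EF_H = 17+11 = 28
ES_I = 12; EF_I = 12+7 = 19
ES_J = max(EF_C=12, EF_E=17, EF_G=21, EF_H=28, EF_I=19) = 28; EF_J = 28+6 = 34
Expected project duration μ = 34 days. Critical path: A → F → H → J.

Backward pass:
LF_J = 34; LS_J = 34−6 = 28
LF_I = LS_J = 28; LS_I = 28−7 = 21
LF_H = LS_J = 28; LS_H = 28−11 = 17
LF_G = LS_J = 28; LS_G = 28−4 = 24
LF_F = min(LS_G=24, LS_H=17) = 17; LS_F = 17−11 = 6
LF_E = LS_J = 28; LS_E = 28−12 = 16
LF_D = LS_G = 24; LS_D = 24−8 = 16
LF_C = min(LS_I=21, LS_J=28) = 21; LS_C = 21−7 = 14
LF_B = min(LS_C=14, LS_D=16, LS_E=16, LS_F=6) = 6; LS_B = 6−5 = 1
LF_A = LS_F = 6; LS_A = 6−6 = 0
Slack_C = LS_C − ES_C = 14 − 5 = 9

9 days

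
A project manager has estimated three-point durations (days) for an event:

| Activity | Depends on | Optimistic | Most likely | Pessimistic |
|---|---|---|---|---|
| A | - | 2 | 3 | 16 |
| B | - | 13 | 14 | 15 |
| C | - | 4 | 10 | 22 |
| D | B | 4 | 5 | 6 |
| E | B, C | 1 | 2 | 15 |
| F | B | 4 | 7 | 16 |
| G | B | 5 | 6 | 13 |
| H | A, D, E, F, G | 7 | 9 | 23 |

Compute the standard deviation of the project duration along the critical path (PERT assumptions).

3.35 days

te_A = (2 + 4·3 + 16)/6 = 30/6 = 5; σ²_A = ((16−2)/6)² = 5.444
te_B = (13 + 4·14 + 15)/6 = 84/6 = 14; σ²_B = ((15−13)/6)² = 0.111
te_C = (4 + 4·10 + 22)/6 = 66/6 = 11; σ²_C = ((22−4)/6)² = 9.000
te_D = (4 + 4·5 + 6)/6 = 30/6 = 5; σ²_D = ((6−4)/6)² = 0.111
te_E = (1 + 4·2 + 15)/6 = 24/6 = 4; σ²_E = ((15−1)/6)² = 5.444
te_F = (4 + 4·7 + 16)/6 = 48/6 = 8; σ²_F = ((16−4)/6)² = 4.000
te_G = (5 + 4·6 + 13)/6 = 42/6 = 7; σ²_G = ((13−5)/6)² = 1.778
te_H = (7 + 4·9 + 23)/6 = 66/6 = 11; σ²_H = ((23−7)/6)² = 7.111

Forward pass:
ES_A = 0; EF_A = 5
ES_B = 0; EF_B = 14
ES_C = 0; EF_C = 11
ES_D = 14; EF_D = 14+5 = 19
ES_E = max(EF_B=14, EF_C=11) = 14; EF_E = 14+4 = 18
ES_F = 14; EF_F = 14+8 = 22
ES_G = 14; EF_G = 14+7 = 21
ES_H = max(EF_A=5, EF_D=19, EF_E=18, EF_F=22, EF_G=21) = 22; EF_H = 22+11 = 33
Expected project duration μ = 33 days. Critical path: B → F → H.

Variance along critical path = 0.111 + 4.000 + 7.111 = 11.222
σ = √11.222 = 3.350 days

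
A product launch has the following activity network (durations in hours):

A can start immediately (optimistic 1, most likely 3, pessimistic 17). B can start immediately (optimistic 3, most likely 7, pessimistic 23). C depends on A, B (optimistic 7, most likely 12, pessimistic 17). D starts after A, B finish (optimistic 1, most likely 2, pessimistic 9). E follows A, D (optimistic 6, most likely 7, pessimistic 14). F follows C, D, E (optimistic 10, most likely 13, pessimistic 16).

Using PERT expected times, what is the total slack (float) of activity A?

4 hours

te_A = (1 + 4·3 + 17)/6 = 30/6 = 5
te_B = (3 + 4·7 + 23)/6 = 54/6 = 9
te_C = (7 + 4·12 + 17)/6 = 72/6 = 12
te_D = (1 + 4·2 + 9)/6 = 18/6 = 3
te_E = (6 + 4·7 + 14)/6 = 48/6 = 8
te_F = (10 + 4·13 + 16)/6 = 78/6 = 13

Forward pass:
ES_A = 0; EF_A = 5
ES_B = 0; EF_B = 9
ES_C = max(EF_A=5, EF_B=9) = 9; EF_C = 9+12 = 21
ES_D = max(EF_A=5, EF_B=9) = 9; EF_D = 9+3 = 12
ES_E = max(EF_A=5, EF_D=12) = 12; EF_E = 12+8 = 20
ES_F = max(EF_C=21, EF_D=12, EF_E=20) = 21; EF_F = 21+13 = 34
Expected project duration μ = 34 hours. Critical path: B → C → F.

Backward pass:
LF_F = 34; LS_F = 34−13 = 21
LF_E = LS_F = 21; LS_E = 21−8 = 13
LF_D = min(LS_E=13, LS_F=21) = 13; LS_D = 13−3 = 10
LF_C = LS_F = 21; LS_C = 21−12 = 9
LF_B = min(LS_C=9, LS_D=10) = 9; LS_B = 9−9 = 0
LF_A = min(LS_C=9, LS_D=10, LS_E=13) = 9; LS_A = 9−5 = 4
Slack_A = LS_A − ES_A = 4 − 0 = 4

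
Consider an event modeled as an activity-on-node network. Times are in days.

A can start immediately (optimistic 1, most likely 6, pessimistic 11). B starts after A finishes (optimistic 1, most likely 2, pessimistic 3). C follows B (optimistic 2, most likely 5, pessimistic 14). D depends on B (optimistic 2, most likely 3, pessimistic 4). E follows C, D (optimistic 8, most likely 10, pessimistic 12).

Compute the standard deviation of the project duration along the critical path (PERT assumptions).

2.71 days

te_A = (1 + 4·6 + 11)/6 = 36/6 = 6; σ²_A = ((11−1)/6)² = 2.778
te_B = (1 + 4·2 + 3)/6 = 12/6 = 2; σ²_B = ((3−1)/6)² = 0.111
te_C = (2 + 4·5 + 14)/6 = 36/6 = 6; σ²_C = ((14−2)/6)² = 4.000
te_D = (2 + 4·3 + 4)/6 = 18/6 = 3; σ²_D = ((4−2)/6)² = 0.111
te_E = (8 + 4·10 + 12)/6 = 60/6 = 10; σ²_E = ((12−8)/6)² = 0.444

Forward pass:
ES_A = 0; EF_A = 6
ES_B = 6; EF_B = 6+2 = 8
ES_C = 8; EF_C = 8+6 = 14
ES_D = 8; EF_D = 8+3 = 11
ES_E = max(EF_C=14, EF_D=11) = 14; EF_E = 14+10 = 24
Expected project duration μ = 24 days. Critical path: A → B → C → E.

Variance along critical path = 2.778 + 0.111 + 4.000 + 0.444 = 7.333
σ = √7.333 = 2.708 days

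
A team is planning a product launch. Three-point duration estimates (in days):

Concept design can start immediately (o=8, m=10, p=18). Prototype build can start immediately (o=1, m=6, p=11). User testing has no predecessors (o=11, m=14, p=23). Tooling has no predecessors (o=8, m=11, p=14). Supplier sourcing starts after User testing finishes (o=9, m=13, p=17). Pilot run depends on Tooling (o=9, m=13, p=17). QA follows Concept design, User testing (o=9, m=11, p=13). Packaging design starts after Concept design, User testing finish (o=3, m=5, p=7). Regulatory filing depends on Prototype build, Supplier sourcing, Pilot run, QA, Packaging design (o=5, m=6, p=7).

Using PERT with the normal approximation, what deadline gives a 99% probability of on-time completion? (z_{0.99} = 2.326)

39.6 days

te_Concept design = (8 + 4·10 + 18)/6 = 66/6 = 11; σ²_Concept design = ((18−8)/6)² = 2.778
te_Prototype build = (1 + 4·6 + 11)/6 = 36/6 = 6; σ²_Prototype build = ((11−1)/6)² = 2.778
te_User testing = (11 + 4·14 + 23)/6 = 90/6 = 15; σ²_User testing = ((23−11)/6)² = 4.000
te_Tooling = (8 + 4·11 + 14)/6 = 66/6 = 11; σ²_Tooling = ((14−8)/6)² = 1.000
te_Supplier sourcing = (9 + 4·13 + 17)/6 = 78/6 = 13; σ²_Supplier sourcing = ((17−9)/6)² = 1.778
te_Pilot run = (9 + 4·13 + 17)/6 = 78/6 = 13; σ²_Pilot run = ((17−9)/6)² = 1.778
te_QA = (9 + 4·11 + 13)/6 = 66/6 = 11; σ²_QA = ((13−9)/6)² = 0.444
te_Packaging design = (3 + 4·5 + 7)/6 = 30/6 = 5; σ²_Packaging design = ((7−3)/6)² = 0.444
te_Regulatory filing = (5 + 4·6 + 7)/6 = 36/6 = 6; σ²_Regulatory filing = ((7−5)/6)² = 0.111

Forward pass:
ES_Concept design = 0; EF_Concept design = 11
ES_Prototype build = 0; EF_Prototype build = 6
ES_User testing = 0; EF_User testing = 15
ES_Tooling = 0; EF_Tooling = 11
ES_Supplier sourcing = 15; EF_Supplier sourcing = 15+13 = 28
ES_Pilot run = 11; EF_Pilot run = 11+13 = 24
ES_QA = max(EF_Concept design=11, EF_User testing=15) = 15; EF_QA = 15+11 = 26
ES_Packaging design = max(EF_Concept design=11, EF_User testing=15) = 15; EF_Packaging design = 15+5 = 20
ES_Regulatory filing = max(EF_Prototype build=6, EF_Supplier sourcing=28, EF_Pilot run=24, EF_QA=26, EF_Packaging design=20) = 28; EF_Regulatory filing = 28+6 = 34
Expected project duration μ = 34 days. Critical path: User testing → Supplier sourcing → Regulatory filing.

Variance along critical path = 4.000 + 1.778 + 0.111 = 5.889; σ = 2.427 days.
D = μ + z·σ = 34 + 2.326·2.427 = 39.6 days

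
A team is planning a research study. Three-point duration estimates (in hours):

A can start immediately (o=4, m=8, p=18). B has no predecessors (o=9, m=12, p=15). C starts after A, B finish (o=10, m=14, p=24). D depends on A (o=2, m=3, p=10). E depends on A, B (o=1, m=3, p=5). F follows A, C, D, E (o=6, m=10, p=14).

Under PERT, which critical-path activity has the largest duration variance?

C

te_A = (4 + 4·8 + 18)/6 = 54/6 = 9; σ²_A = ((18−4)/6)² = 5.444
te_B = (9 + 4·12 + 15)/6 = 72/6 = 12; σ²_B = ((15−9)/6)² = 1.000
te_C = (10 + 4·14 + 24)/6 = 90/6 = 15; σ²_C = ((24−10)/6)² = 5.444
te_D = (2 + 4·3 + 10)/6 = 24/6 = 4; σ²_D = ((10−2)/6)² = 1.778
te_E = (1 + 4·3 + 5)/6 = 18/6 = 3; σ²_E = ((5−1)/6)² = 0.444
te_F = (6 + 4·10 + 14)/6 = 60/6 = 10; σ²_F = ((14−6)/6)² = 1.778

Forward pass:
ES_A = 0; EF_A = 9
ES_B = 0; EF_B = 12
ES_C = max(EF_A=9, EF_B=12) = 12; EF_C = 12+15 = 27
ES_D = 9; EF_D = 9+4 = 13
ES_E = max(EF_A=9, EF_B=12) = 12; EF_E = 12+3 = 15
ES_F = max(EF_A=9, EF_C=27, EF_D=13, EF_E=15) = 27; EF_F = 27+10 = 37
Expected project duration μ = 37 hours. Critical path: B → C → F.

Variances on critical path: σ²_B=1.000, σ²_C=5.444, σ²_F=1.778.
Largest is σ²_C = 5.444.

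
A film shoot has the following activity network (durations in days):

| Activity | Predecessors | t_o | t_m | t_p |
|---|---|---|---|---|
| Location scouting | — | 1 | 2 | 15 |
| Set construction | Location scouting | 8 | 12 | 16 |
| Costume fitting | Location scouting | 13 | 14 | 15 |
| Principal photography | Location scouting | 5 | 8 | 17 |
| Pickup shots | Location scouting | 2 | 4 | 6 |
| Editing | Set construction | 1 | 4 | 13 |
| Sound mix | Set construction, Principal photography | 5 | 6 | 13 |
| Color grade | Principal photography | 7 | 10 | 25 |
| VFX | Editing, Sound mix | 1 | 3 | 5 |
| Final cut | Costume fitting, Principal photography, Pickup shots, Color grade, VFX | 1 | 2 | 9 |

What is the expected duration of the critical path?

29 days

te_Location scouting = (1 + 4·2 + 15)/6 = 24/6 = 4
te_Set construction = (8 + 4·12 + 16)/6 = 72/6 = 12
te_Costume fitting = (13 + 4·14 + 15)/6 = 84/6 = 14
te_Principal photography = (5 + 4·8 + 17)/6 = 54/6 = 9
te_Pickup shots = (2 + 4·4 + 6)/6 = 24/6 = 4
te_Editing = (1 + 4·4 + 13)/6 = 30/6 = 5
te_Sound mix = (5 + 4·6 + 13)/6 = 42/6 = 7
te_Color grade = (7 + 4·10 + 25)/6 = 72/6 = 12
te_VFX = (1 + 4·3 + 5)/6 = 18/6 = 3
te_Final cut = (1 + 4·2 + 9)/6 = 18/6 = 3

Forward pass:
ES_Location scouting = 0; EF_Location scouting = 4
ES_Set construction = 4; EF_Set construction = 4+12 = 16
ES_Costume fitting = 4; EF_Costume fitting = 4+14 = 18
ES_Principal photography = 4; EF_Principal photography = 4+9 = 13
ES_Pickup shots = 4; EF_Pickup shots = 4+4 = 8
ES_Editing = 16; EF_Editing = 16+5 = 21
ES_Sound mix = max(EF_Set construction=16, EF_Principal photography=13) = 16; EF_Sound mix = 16+7 = 23
ES_Color grade = 13; EF_Color grade = 13+12 = 25
ES_VFX = max(EF_Editing=21, EF_Sound mix=23) = 23; EF_VFX = 23+3 = 26
ES_Final cut = max(EF_Costume fitting=18, EF_Principal photography=13, EF_Pickup shots=8, EF_Color grade=25, EF_VFX=26) = 26; EF_Final cut = 26+3 = 29
Expected project duration μ = 29 days. Critical path: Location scouting → Set construction → Sound mix → VFX → Final cut.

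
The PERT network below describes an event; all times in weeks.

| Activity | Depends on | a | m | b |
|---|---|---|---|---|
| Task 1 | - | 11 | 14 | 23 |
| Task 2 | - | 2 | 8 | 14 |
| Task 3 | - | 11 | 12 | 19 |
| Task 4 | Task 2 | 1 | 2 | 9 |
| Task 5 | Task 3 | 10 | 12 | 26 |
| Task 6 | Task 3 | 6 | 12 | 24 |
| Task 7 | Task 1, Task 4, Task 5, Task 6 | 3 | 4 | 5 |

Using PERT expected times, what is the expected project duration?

te_Task 1 = (11 + 4·14 + 23)/6 = 90/6 = 15
te_Task 2 = (2 + 4·8 + 14)/6 = 48/6 = 8
te_Task 3 = (11 + 4·12 + 19)/6 = 78/6 = 13
te_Task 4 = (1 + 4·2 + 9)/6 = 18/6 = 3
te_Task 5 = (10 + 4·12 + 26)/6 = 84/6 = 14
te_Task 6 = (6 + 4·12 + 24)/6 = 78/6 = 13
te_Task 7 = (3 + 4·4 + 5)/6 = 24/6 = 4

Forward pass:
ES_Task 1 = 0; EF_Task 1 = 15
ES_Task 2 = 0; EF_Task 2 = 8
ES_Task 3 = 0; EF_Task 3 = 13
ES_Task 4 = 8; EF_Task 4 = 8+3 = 11
ES_Task 5 = 13; EF_Task 5 = 13+14 = 27
ES_Task 6 = 13; EF_Task 6 = 13+13 = 26
ES_Task 7 = max(EF_Task 1=15, EF_Task 4=11, EF_Task 5=27, EF_Task 6=26) = 27; EF_Task 7 = 27+4 = 31
Expected project duration μ = 31 weeks. Critical path: Task 3 → Task 5 → Task 7.

31 weeks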